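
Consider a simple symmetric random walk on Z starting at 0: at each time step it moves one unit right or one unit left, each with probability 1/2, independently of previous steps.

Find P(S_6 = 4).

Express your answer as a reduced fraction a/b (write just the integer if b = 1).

To reach position 4 after 6 steps: need 5 steps of +1 and 1 of -1.
Favorable paths: C(6,5) = 6
Total paths: 2^6 = 64
P = 6/64 = 3/32

Answer: 3/32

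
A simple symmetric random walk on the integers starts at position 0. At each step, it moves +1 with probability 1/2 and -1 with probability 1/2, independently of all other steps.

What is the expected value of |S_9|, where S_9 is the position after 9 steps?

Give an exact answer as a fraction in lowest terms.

S_9 takes values m ≡ 1 (mod 2) with |m| ≤ 9; P(S_9=m) = C(9,(9+m)/2)/2^9.
Total paths: 2^9 = 512
Distribution: P(S=-9)=1/512, P(S=-7)=9/512, P(S=-5)=36/512, P(S=-3)=84/512, P(S=-1)=126/512, P(S=1)=126/512, P(S=3)=84/512, P(S=5)=36/512, P(S=7)=9/512, P(S=9)=1/512
E[|S_9|] = Σ_m |m|·P(S_9=m) = 1260/512 = 315/128

Answer: 315/128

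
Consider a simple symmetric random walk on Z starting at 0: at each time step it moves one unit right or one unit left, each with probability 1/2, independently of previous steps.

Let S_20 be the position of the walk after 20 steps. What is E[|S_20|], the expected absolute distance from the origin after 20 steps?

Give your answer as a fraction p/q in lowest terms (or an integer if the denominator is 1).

S_20 takes values m ≡ 0 (mod 2) with |m| ≤ 20; P(S_20=m) = C(20,(20+m)/2)/2^20.
Total paths: 2^20 = 1048576
Distribution: P(S=-20)=1/1048576, P(S=-18)=20/1048576, P(S=-16)=190/1048576, P(S=-14)=1140/1048576, P(S=-12)=4845/1048576, P(S=-10)=15504/1048576, P(S=-8)=38760/1048576, P(S=-6)=77520/1048576, P(S=-4)=125970/1048576, P(S=-2)=167960/1048576, P(S=0)=184756/1048576, P(S=2)=167960/1048576, P(S=4)=125970/1048576, P(S=6)=77520/1048576, P(S=8)=38760/1048576, P(S=10)=15504/1048576, P(S=12)=4845/1048576, P(S=14)=1140/1048576, P(S=16)=190/1048576, P(S=18)=20/1048576, P(S=20)=1/1048576
E[|S_20|] = Σ_m |m|·P(S_20=m) = 3695120/1048576 = 230945/65536

Answer: 230945/65536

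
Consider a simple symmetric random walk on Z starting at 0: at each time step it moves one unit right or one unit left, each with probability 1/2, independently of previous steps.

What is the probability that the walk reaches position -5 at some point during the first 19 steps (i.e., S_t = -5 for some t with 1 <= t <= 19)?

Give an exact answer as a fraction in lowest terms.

Answer: 34495/131072

Derivation:
Count via complement. Let g(t,s) = #length-t paths at position s with S_1..S_t all ≠ -5.
g(t,s) = g(t-1,s-1) + g(t-1,s+1) for s ≠ -5; g(t,-5) = 0.
t=0: g(0,0)=1
t=1: g(1,-1)=1 g(1,1)=1
t=2: g(2,-2)=1 g(2,0)=2 g(2,2)=1
t=3: g(3,-3)=1 g(3,-1)=3 g(3,1)=3 g(3,3)=1
t=4: g(4,-4)=1 g(4,-2)=4 g(4,0)=6 g(4,2)=4 g(4,4)=1
t=5: g(5,-3)=5 g(5,-1)=10 g(5,1)=10 g(5,3)=5 g(5,5)=1
t=6: g(6,-4)=5 g(6,-2)=15 g(6,0)=20 g(6,2)=15 g(6,4)=6 g(6,6)=1
t=7: g(7,-3)=20 g(7,-1)=35 g(7,1)=35 g(7,3)=21 g(7,5)=7 g(7,7)=1
t=8: g(8,-4)=20 g(8,-2)=55 g(8,0)=70 g(8,2)=56 g(8,4)=28 g(8,6)=8 g(8,8)=1
t=9: g(9,-3)=75 g(9,-1)=125 g(9,1)=126 g(9,3)=84 g(9,5)=36 g(9,7)=9 g(9,9)=1
t=10: g(10,-4)=75 g(10,-2)=200 g(10,0)=251 g(10,2)=210 g(10,4)=120 g(10,6)=45 g(10,8)=10 g(10,10)=1
t=11: g(11,-3)=275 g(11,-1)=451 g(11,1)=461 g(11,3)=330 g(11,5)=165 g(11,7)=55 g(11,9)=11 g(11,11)=1
t=12: g(12,-4)=275 g(12,-2)=726 g(12,0)=912 g(12,2)=791 g(12,4)=495 g(12,6)=220 g(12,8)=66 g(12,10)=12 g(12,12)=1
t=13: g(13,-3)=1001 g(13,-1)=1638 g(13,1)=1703 g(13,3)=1286 g(13,5)=715 g(13,7)=286 g(13,9)=78 g(13,11)=13 g(13,13)=1
t=14: g(14,-4)=1001 g(14,-2)=2639 g(14,0)=3341 g(14,2)=2989 g(14,4)=2001 g(14,6)=1001 g(14,8)=364 g(14,10)=91 g(14,12)=14 g(14,14)=1
t=15: g(15,-3)=3640 g(15,-1)=5980 g(15,1)=6330 g(15,3)=4990 g(15,5)=3002 g(15,7)=1365 g(15,9)=455 g(15,11)=105 g(15,13)=15 g(15,15)=1
t=16: g(16,-4)=3640 g(16,-2)=9620 g(16,0)=12310 g(16,2)=11320 g(16,4)=7992 g(16,6)=4367 g(16,8)=1820 g(16,10)=560 g(16,12)=120 g(16,14)=16 g(16,16)=1
t=17: g(17,-3)=13260 g(17,-1)=21930 g(17,1)=23630 g(17,3)=19312 g(17,5)=12359 g(17,7)=6187 g(17,9)=2380 g(17,11)=680 g(17,13)=136 g(17,15)=17 g(17,17)=1
t=18: g(18,-4)=13260 g(18,-2)=35190 g(18,0)=45560 g(18,2)=42942 g(18,4)=31671 g(18,6)=18546 g(18,8)=8567 g(18,10)=3060 g(18,12)=816 g(18,14)=153 g(18,16)=18 g(18,18)=1
t=19: g(19,-3)=48450 g(19,-1)=80750 g(19,1)=88502 g(19,3)=74613 g(19,5)=50217 g(19,7)=27113 g(19,9)=11627 g(19,11)=3876 g(19,13)=969 g(19,15)=171 g(19,17)=19 g(19,19)=1
Paths never hitting -5: Σ_s g(19,s) = 386308
Paths hitting -5: 2^19 - 386308 = 137980
P = 137980/524288 = 34495/131072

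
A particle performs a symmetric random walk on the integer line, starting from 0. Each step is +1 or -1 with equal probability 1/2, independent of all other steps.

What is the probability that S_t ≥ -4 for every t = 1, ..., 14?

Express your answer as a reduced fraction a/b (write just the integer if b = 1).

Answer: 6721/8192

Derivation:
Let f(t,s) = #length-t paths at position s with S_1..S_t all ≥ -4.
f(t,s) = f(t-1,s-1) + f(t-1,s+1) for s ≥ -4; f(t,s) = 0 for s < -4.
t=0: f(0,0)=1
t=1: f(1,-1)=1 f(1,1)=1
t=2: f(2,-2)=1 f(2,0)=2 f(2,2)=1
t=3: f(3,-3)=1 f(3,-1)=3 f(3,1)=3 f(3,3)=1
t=4: f(4,-4)=1 f(4,-2)=4 f(4,0)=6 f(4,2)=4 f(4,4)=1
t=5: f(5,-3)=5 f(5,-1)=10 f(5,1)=10 f(5,3)=5 f(5,5)=1
t=6: f(6,-4)=5 f(6,-2)=15 f(6,0)=20 f(6,2)=15 f(6,4)=6 f(6,6)=1
t=7: f(7,-3)=20 f(7,-1)=35 f(7,1)=35 f(7,3)=21 f(7,5)=7 f(7,7)=1
t=8: f(8,-4)=20 f(8,-2)=55 f(8,0)=70 f(8,2)=56 f(8,4)=28 f(8,6)=8 f(8,8)=1
t=9: f(9,-3)=75 f(9,-1)=125 f(9,1)=126 f(9,3)=84 f(9,5)=36 f(9,7)=9 f(9,9)=1
t=10: f(10,-4)=75 f(10,-2)=200 f(10,0)=251 f(10,2)=210 f(10,4)=120 f(10,6)=45 f(10,8)=10 f(10,10)=1
t=11: f(11,-3)=275 f(11,-1)=451 f(11,1)=461 f(11,3)=330 f(11,5)=165 f(11,7)=55 f(11,9)=11 f(11,11)=1
t=12: f(12,-4)=275 f(12,-2)=726 f(12,0)=912 f(12,2)=791 f(12,4)=495 f(12,6)=220 f(12,8)=66 f(12,10)=12 f(12,12)=1
t=13: f(13,-3)=1001 f(13,-1)=1638 f(13,1)=1703 f(13,3)=1286 f(13,5)=715 f(13,7)=286 f(13,9)=78 f(13,11)=13 f(13,13)=1
t=14: f(14,-4)=1001 f(14,-2)=2639 f(14,0)=3341 f(14,2)=2989 f(14,4)=2001 f(14,6)=1001 f(14,8)=364 f(14,10)=91 f(14,12)=14 f(14,14)=1
Σ_s f(14,s) = 13442
P = 13442/16384 = 6721/8192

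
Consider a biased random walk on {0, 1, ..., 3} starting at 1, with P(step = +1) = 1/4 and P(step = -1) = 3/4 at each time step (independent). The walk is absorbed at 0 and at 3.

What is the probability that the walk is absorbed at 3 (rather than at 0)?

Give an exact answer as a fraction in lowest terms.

Biased walk: p = 1/4, q = 3/4, r = q/p = 3
Gambler's ruin: P(hit 3 before 0 | start at 1) = (1 - r^a)/(1 - r^N)
r^1 = 3; r^3 = 27
P = (1 - 3) / (1 - 27) = -2 / -26 = 1/13

Answer: 1/13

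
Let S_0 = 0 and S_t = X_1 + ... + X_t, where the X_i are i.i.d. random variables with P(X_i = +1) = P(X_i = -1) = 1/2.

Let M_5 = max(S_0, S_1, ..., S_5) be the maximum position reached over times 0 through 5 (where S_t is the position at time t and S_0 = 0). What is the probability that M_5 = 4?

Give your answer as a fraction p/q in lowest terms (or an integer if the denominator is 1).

Answer: 1/32

Derivation:
Let M_5 = max(S_0,...,S_5). Use the reflection principle: for j ≥ 1, #{paths with M_5 ≥ j} = #{S_5 ≥ j} + #{S_5 ≥ j+1}.
By reflection, #{M_5 ≥ 4} = #{S_5 ≥ 4} + #{S_5 ≥ 5} = 1 + 1 = 2.
#{M_5 ≥ 5} = #{S_5 ≥ 5} + #{S_5 ≥ 6} = 1 + 0 = 1.
#{M_5 = 4} = 2 - 1 = 1.
P(M_5 = 4) = 1/32 = 1/32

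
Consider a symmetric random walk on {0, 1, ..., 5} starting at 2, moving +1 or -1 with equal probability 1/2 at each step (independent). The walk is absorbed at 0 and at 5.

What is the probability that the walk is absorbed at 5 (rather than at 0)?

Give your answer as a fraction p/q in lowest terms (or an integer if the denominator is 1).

Answer: 2/5

Derivation:
Symmetric walk (p = 1/2): the harmonic-function argument gives P(hit 5 before 0 | start at 2) = a/N.
P = 2/5 = 2/5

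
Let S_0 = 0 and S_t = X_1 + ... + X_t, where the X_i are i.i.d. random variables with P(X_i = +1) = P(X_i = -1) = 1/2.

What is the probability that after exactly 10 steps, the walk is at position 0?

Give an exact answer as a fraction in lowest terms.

Answer: 63/256

Derivation:
To return to 0 after 10 steps: need exactly 5 steps of +1 and 5 of -1.
Favorable paths: C(10,5) = 252
Total paths: 2^10 = 1024
P = 252/1024 = 63/256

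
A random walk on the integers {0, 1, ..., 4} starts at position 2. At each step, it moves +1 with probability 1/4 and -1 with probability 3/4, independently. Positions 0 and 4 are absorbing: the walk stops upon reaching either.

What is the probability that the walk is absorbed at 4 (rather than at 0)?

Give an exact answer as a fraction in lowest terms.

Biased walk: p = 1/4, q = 3/4, r = q/p = 3
Gambler's ruin: P(hit 4 before 0 | start at 2) = (1 - r^a)/(1 - r^N)
r^2 = 9; r^4 = 81
P = (1 - 9) / (1 - 81) = -8 / -80 = 1/10

Answer: 1/10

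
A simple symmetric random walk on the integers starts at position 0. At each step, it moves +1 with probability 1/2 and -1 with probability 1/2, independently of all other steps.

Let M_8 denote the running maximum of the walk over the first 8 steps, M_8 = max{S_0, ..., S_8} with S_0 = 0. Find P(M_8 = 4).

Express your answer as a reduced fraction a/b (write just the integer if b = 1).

Answer: 7/64

Derivation:
Let M_8 = max(S_0,...,S_8). Use the reflection principle: for j ≥ 1, #{paths with M_8 ≥ j} = #{S_8 ≥ j} + #{S_8 ≥ j+1}.
By reflection, #{M_8 ≥ 4} = #{S_8 ≥ 4} + #{S_8 ≥ 5} = 37 + 9 = 46.
#{M_8 ≥ 5} = #{S_8 ≥ 5} + #{S_8 ≥ 6} = 9 + 9 = 18.
#{M_8 = 4} = 46 - 18 = 28.
P(M_8 = 4) = 28/256 = 7/64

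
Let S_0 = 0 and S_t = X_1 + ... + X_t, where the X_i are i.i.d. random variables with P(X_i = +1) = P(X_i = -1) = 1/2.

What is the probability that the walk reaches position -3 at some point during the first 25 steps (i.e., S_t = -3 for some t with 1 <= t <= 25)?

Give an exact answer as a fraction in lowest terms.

Count via complement. Let g(t,s) = #length-t paths at position s with S_1..S_t all ≠ -3.
g(t,s) = g(t-1,s-1) + g(t-1,s+1) for s ≠ -3; g(t,-3) = 0.
t=0: g(0,0)=1
t=1: g(1,-1)=1 g(1,1)=1
t=2: g(2,-2)=1 g(2,0)=2 g(2,2)=1
t=3: g(3,-1)=3 g(3,1)=3 g(3,3)=1
t=4: g(4,-2)=3 g(4,0)=6 g(4,2)=4 g(4,4)=1
t=5: g(5,-1)=9 g(5,1)=10 g(5,3)=5 g(5,5)=1
t=6: g(6,-2)=9 g(6,0)=19 g(6,2)=15 g(6,4)=6 g(6,6)=1
t=7: g(7,-1)=28 g(7,1)=34 g(7,3)=21 g(7,5)=7 g(7,7)=1
t=8: g(8,-2)=28 g(8,0)=62 g(8,2)=55 g(8,4)=28 g(8,6)=8 g(8,8)=1
t=9: g(9,-1)=90 g(9,1)=117 g(9,3)=83 g(9,5)=36 g(9,7)=9 g(9,9)=1
t=10: g(10,-2)=90 g(10,0)=207 g(10,2)=200 g(10,4)=119 g(10,6)=45 g(10,8)=10 g(10,10)=1
t=11: g(11,-1)=297 g(11,1)=407 g(11,3)=319 g(11,5)=164 g(11,7)=55 g(11,9)=11 g(11,11)=1
t=12: g(12,-2)=297 g(12,0)=704 g(12,2)=726 g(12,4)=483 g(12,6)=219 g(12,8)=66 g(12,10)=12 g(12,12)=1
t=13: g(13,-1)=1001 g(13,1)=1430 g(13,3)=1209 g(13,5)=702 g(13,7)=285 g(13,9)=78 g(13,11)=13 g(13,13)=1
t=14: g(14,-2)=1001 g(14,0)=2431 g(14,2)=2639 g(14,4)=1911 g(14,6)=987 g(14,8)=363 g(14,10)=91 g(14,12)=14 g(14,14)=1
t=15: g(15,-1)=3432 g(15,1)=5070 g(15,3)=4550 g(15,5)=2898 g(15,7)=1350 g(15,9)=454 g(15,11)=105 g(15,13)=15 g(15,15)=1
t=16: g(16,-2)=3432 g(16,0)=8502 g(16,2)=9620 g(16,4)=7448 g(16,6)=4248 g(16,8)=1804 g(16,10)=559 g(16,12)=120 g(16,14)=16 g(16,16)=1
t=17: g(17,-1)=11934 g(17,1)=18122 g(17,3)=17068 g(17,5)=11696 g(17,7)=6052 g(17,9)=2363 g(17,11)=679 g(17,13)=136 g(17,15)=17 g(17,17)=1
t=18: g(18,-2)=11934 g(18,0)=30056 g(18,2)=35190 g(18,4)=28764 g(18,6)=17748 g(18,8)=8415 g(18,10)=3042 g(18,12)=815 g(18,14)=153 g(18,16)=18 g(18,18)=1
t=19: g(19,-1)=41990 g(19,1)=65246 g(19,3)=63954 g(19,5)=46512 g(19,7)=26163 g(19,9)=11457 g(19,11)=3857 g(19,13)=968 g(19,15)=171 g(19,17)=19 g(19,19)=1
t=20: g(20,-2)=41990 g(20,0)=107236 g(20,2)=129200 g(20,4)=110466 g(20,6)=72675 g(20,8)=37620 g(20,10)=15314 g(20,12)=4825 g(20,14)=1139 g(20,16)=190 g(20,18)=20 g(20,20)=1
t=21: g(21,-1)=149226 g(21,1)=236436 g(21,3)=239666 g(21,5)=183141 g(21,7)=110295 g(21,9)=52934 g(21,11)=20139 g(21,13)=5964 g(21,15)=1329 g(21,17)=210 g(21,19)=21 g(21,21)=1
t=22: g(22,-2)=149226 g(22,0)=385662 g(22,2)=476102 g(22,4)=422807 g(22,6)=293436 g(22,8)=163229 g(22,10)=73073 g(22,12)=26103 g(22,14)=7293 g(22,16)=1539 g(22,18)=231 g(22,20)=22 g(22,22)=1
t=23: g(23,-1)=534888 g(23,1)=861764 g(23,3)=898909 g(23,5)=716243 g(23,7)=456665 g(23,9)=236302 g(23,11)=99176 g(23,13)=33396 g(23,15)=8832 g(23,17)=1770 g(23,19)=253 g(23,21)=23 g(23,23)=1
t=24: g(24,-2)=534888 g(24,0)=1396652 g(24,2)=1760673 g(24,4)=1615152 g(24,6)=1172908 g(24,8)=692967 g(24,10)=335478 g(24,12)=132572 g(24,14)=42228 g(24,16)=10602 g(24,18)=2023 g(24,20)=276 g(24,22)=24 g(24,24)=1
t=25: g(25,-1)=1931540 g(25,1)=3157325 g(25,3)=3375825 g(25,5)=2788060 g(25,7)=1865875 g(25,9)=1028445 g(25,11)=468050 g(25,13)=174800 g(25,15)=52830 g(25,17)=12625 g(25,19)=2299 g(25,21)=300 g(25,23)=25 g(25,25)=1
Paths never hitting -3: Σ_s g(25,s) = 14858000
Paths hitting -3: 2^25 - 14858000 = 18696432
P = 18696432/33554432 = 1168527/2097152

Answer: 1168527/2097152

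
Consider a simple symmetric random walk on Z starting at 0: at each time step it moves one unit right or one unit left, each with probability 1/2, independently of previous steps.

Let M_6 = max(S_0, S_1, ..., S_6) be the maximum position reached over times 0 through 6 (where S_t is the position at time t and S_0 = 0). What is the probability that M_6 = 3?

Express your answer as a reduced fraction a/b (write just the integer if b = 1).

Answer: 3/32

Derivation:
Let M_6 = max(S_0,...,S_6). Use the reflection principle: for j ≥ 1, #{paths with M_6 ≥ j} = #{S_6 ≥ j} + #{S_6 ≥ j+1}.
By reflection, #{M_6 ≥ 3} = #{S_6 ≥ 3} + #{S_6 ≥ 4} = 7 + 7 = 14.
#{M_6 ≥ 4} = #{S_6 ≥ 4} + #{S_6 ≥ 5} = 7 + 1 = 8.
#{M_6 = 3} = 14 - 8 = 6.
P(M_6 = 3) = 6/64 = 3/32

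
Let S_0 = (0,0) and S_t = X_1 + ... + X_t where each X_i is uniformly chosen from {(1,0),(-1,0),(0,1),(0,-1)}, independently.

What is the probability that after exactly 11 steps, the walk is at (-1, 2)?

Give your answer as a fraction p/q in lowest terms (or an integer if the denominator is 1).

Answer: 38115/1048576

Derivation:
Let h be the number of horizontal steps (so 11-h are vertical). To end at (-1,2) need (h-1)/2 right-steps and ((11-h)+2)/2 up-steps.
Sum over h with 1 ≤ h ≤ 9, h ≡ 1 (mod 2), 11-h ≡ 0 (mod 2):
h=1: C(11,1)·C(1,0)·C(10,6) = 11·1·210 = 2310
h=3: C(11,3)·C(3,1)·C(8,5) = 165·3·56 = 27720
h=5: C(11,5)·C(5,2)·C(6,4) = 462·10·15 = 69300
h=7: C(11,7)·C(7,3)·C(4,3) = 330·35·4 = 46200
h=9: C(11,9)·C(9,4)·C(2,2) = 55·126·1 = 6930
Total favorable: 152460
Total paths: 4^11 = 4194304
P = 152460/4194304 = 38115/1048576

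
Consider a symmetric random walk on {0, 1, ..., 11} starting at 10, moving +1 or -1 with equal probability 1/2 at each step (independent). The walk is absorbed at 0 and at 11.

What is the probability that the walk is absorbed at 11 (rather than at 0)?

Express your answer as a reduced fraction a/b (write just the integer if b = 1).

Symmetric walk (p = 1/2): the harmonic-function argument gives P(hit 11 before 0 | start at 10) = a/N.
P = 10/11 = 10/11

Answer: 10/11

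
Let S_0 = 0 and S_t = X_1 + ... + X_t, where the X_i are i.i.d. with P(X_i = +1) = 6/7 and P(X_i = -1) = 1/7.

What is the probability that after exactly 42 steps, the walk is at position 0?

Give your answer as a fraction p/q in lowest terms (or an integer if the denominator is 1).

Answer: 11807736423384981609004400640/311973482284542371301330321821976049

Derivation:
To be at 0 after 42 steps: need exactly 21 steps of +1 and 21 of -1.
Number of such sequences: C(42,21) = 538257874440
Each has probability (6/7)^21 · (1/7)^21 = 21936950640377856/311973482284542371301330321821976049
P = 538257874440 · 21936950640377856/311973482284542371301330321821976049 = 11807736423384981609004400640/311973482284542371301330321821976049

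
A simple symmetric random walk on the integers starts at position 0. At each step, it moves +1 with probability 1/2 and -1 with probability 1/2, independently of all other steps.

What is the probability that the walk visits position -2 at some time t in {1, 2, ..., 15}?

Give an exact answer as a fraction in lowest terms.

Count via complement. Let g(t,s) = #length-t paths at position s with S_1..S_t all ≠ -2.
g(t,s) = g(t-1,s-1) + g(t-1,s+1) for s ≠ -2; g(t,-2) = 0.
t=0: g(0,0)=1
t=1: g(1,-1)=1 g(1,1)=1
t=2: g(2,0)=2 g(2,2)=1
t=3: g(3,-1)=2 g(3,1)=3 g(3,3)=1
t=4: g(4,0)=5 g(4,2)=4 g(4,4)=1
t=5: g(5,-1)=5 g(5,1)=9 g(5,3)=5 g(5,5)=1
t=6: g(6,0)=14 g(6,2)=14 g(6,4)=6 g(6,6)=1
t=7: g(7,-1)=14 g(7,1)=28 g(7,3)=20 g(7,5)=7 g(7,7)=1
t=8: g(8,0)=42 g(8,2)=48 g(8,4)=27 g(8,6)=8 g(8,8)=1
t=9: g(9,-1)=42 g(9,1)=90 g(9,3)=75 g(9,5)=35 g(9,7)=9 g(9,9)=1
t=10: g(10,0)=132 g(10,2)=165 g(10,4)=110 g(10,6)=44 g(10,8)=10 g(10,10)=1
t=11: g(11,-1)=132 g(11,1)=297 g(11,3)=275 g(11,5)=154 g(11,7)=54 g(11,9)=11 g(11,11)=1
t=12: g(12,0)=429 g(12,2)=572 g(12,4)=429 g(12,6)=208 g(12,8)=65 g(12,10)=12 g(12,12)=1
t=13: g(13,-1)=429 g(13,1)=1001 g(13,3)=1001 g(13,5)=637 g(13,7)=273 g(13,9)=77 g(13,11)=13 g(13,13)=1
t=14: g(14,0)=1430 g(14,2)=2002 g(14,4)=1638 g(14,6)=910 g(14,8)=350 g(14,10)=90 g(14,12)=14 g(14,14)=1
t=15: g(15,-1)=1430 g(15,1)=3432 g(15,3)=3640 g(15,5)=2548 g(15,7)=1260 g(15,9)=440 g(15,11)=104 g(15,13)=15 g(15,15)=1
Paths never hitting -2: Σ_s g(15,s) = 12870
Paths hitting -2: 2^15 - 12870 = 19898
P = 19898/32768 = 9949/16384

Answer: 9949/16384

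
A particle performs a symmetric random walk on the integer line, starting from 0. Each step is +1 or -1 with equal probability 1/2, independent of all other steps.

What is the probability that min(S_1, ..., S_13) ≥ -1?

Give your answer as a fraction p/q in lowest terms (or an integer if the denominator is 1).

Let f(t,s) = #length-t paths at position s with S_1..S_t all ≥ -1.
f(t,s) = f(t-1,s-1) + f(t-1,s+1) for s ≥ -1; f(t,s) = 0 for s < -1.
t=0: f(0,0)=1
t=1: f(1,-1)=1 f(1,1)=1
t=2: f(2,0)=2 f(2,2)=1
t=3: f(3,-1)=2 f(3,1)=3 f(3,3)=1
t=4: f(4,0)=5 f(4,2)=4 f(4,4)=1
t=5: f(5,-1)=5 f(5,1)=9 f(5,3)=5 f(5,5)=1
t=6: f(6,0)=14 f(6,2)=14 f(6,4)=6 f(6,6)=1
t=7: f(7,-1)=14 f(7,1)=28 f(7,3)=20 f(7,5)=7 f(7,7)=1
t=8: f(8,0)=42 f(8,2)=48 f(8,4)=27 f(8,6)=8 f(8,8)=1
t=9: f(9,-1)=42 f(9,1)=90 f(9,3)=75 f(9,5)=35 f(9,7)=9 f(9,9)=1
t=10: f(10,0)=132 f(10,2)=165 f(10,4)=110 f(10,6)=44 f(10,8)=10 f(10,10)=1
t=11: f(11,-1)=132 f(11,1)=297 f(11,3)=275 f(11,5)=154 f(11,7)=54 f(11,9)=11 f(11,11)=1
t=12: f(12,0)=429 f(12,2)=572 f(12,4)=429 f(12,6)=208 f(12,8)=65 f(12,10)=12 f(12,12)=1
t=13: f(13,-1)=429 f(13,1)=1001 f(13,3)=1001 f(13,5)=637 f(13,7)=273 f(13,9)=77 f(13,11)=13 f(13,13)=1
Σ_s f(13,s) = 3432
P = 3432/8192 = 429/1024

Answer: 429/1024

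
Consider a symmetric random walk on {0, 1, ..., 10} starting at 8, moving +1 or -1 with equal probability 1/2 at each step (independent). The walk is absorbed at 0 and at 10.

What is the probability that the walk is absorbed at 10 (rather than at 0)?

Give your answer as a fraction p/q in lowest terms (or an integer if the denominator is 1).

Answer: 4/5

Derivation:
Symmetric walk (p = 1/2): the harmonic-function argument gives P(hit 10 before 0 | start at 8) = a/N.
P = 8/10 = 4/5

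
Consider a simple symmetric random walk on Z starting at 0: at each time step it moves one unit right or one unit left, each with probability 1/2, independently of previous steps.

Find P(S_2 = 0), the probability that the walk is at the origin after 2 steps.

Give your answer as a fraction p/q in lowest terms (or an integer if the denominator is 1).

Answer: 1/2

Derivation:
To return to 0 after 2 steps: need exactly 1 step of +1 and 1 of -1.
Favorable paths: C(2,1) = 2
Total paths: 2^2 = 4
P = 2/4 = 1/2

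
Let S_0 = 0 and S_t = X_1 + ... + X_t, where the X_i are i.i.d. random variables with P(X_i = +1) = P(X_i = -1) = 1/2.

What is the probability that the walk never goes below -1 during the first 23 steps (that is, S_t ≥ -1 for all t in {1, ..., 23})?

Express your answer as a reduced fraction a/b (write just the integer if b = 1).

Let f(t,s) = #length-t paths at position s with S_1..S_t all ≥ -1.
f(t,s) = f(t-1,s-1) + f(t-1,s+1) for s ≥ -1; f(t,s) = 0 for s < -1.
t=0: f(0,0)=1
t=1: f(1,-1)=1 f(1,1)=1
t=2: f(2,0)=2 f(2,2)=1
t=3: f(3,-1)=2 f(3,1)=3 f(3,3)=1
t=4: f(4,0)=5 f(4,2)=4 f(4,4)=1
t=5: f(5,-1)=5 f(5,1)=9 f(5,3)=5 f(5,5)=1
t=6: f(6,0)=14 f(6,2)=14 f(6,4)=6 f(6,6)=1
t=7: f(7,-1)=14 f(7,1)=28 f(7,3)=20 f(7,5)=7 f(7,7)=1
t=8: f(8,0)=42 f(8,2)=48 f(8,4)=27 f(8,6)=8 f(8,8)=1
t=9: f(9,-1)=42 f(9,1)=90 f(9,3)=75 f(9,5)=35 f(9,7)=9 f(9,9)=1
t=10: f(10,0)=132 f(10,2)=165 f(10,4)=110 f(10,6)=44 f(10,8)=10 f(10,10)=1
t=11: f(11,-1)=132 f(11,1)=297 f(11,3)=275 f(11,5)=154 f(11,7)=54 f(11,9)=11 f(11,11)=1
t=12: f(12,0)=429 f(12,2)=572 f(12,4)=429 f(12,6)=208 f(12,8)=65 f(12,10)=12 f(12,12)=1
t=13: f(13,-1)=429 f(13,1)=1001 f(13,3)=1001 f(13,5)=637 f(13,7)=273 f(13,9)=77 f(13,11)=13 f(13,13)=1
t=14: f(14,0)=1430 f(14,2)=2002 f(14,4)=1638 f(14,6)=910 f(14,8)=350 f(14,10)=90 f(14,12)=14 f(14,14)=1
t=15: f(15,-1)=1430 f(15,1)=3432 f(15,3)=3640 f(15,5)=2548 f(15,7)=1260 f(15,9)=440 f(15,11)=104 f(15,13)=15 f(15,15)=1
t=16: f(16,0)=4862 f(16,2)=7072 f(16,4)=6188 f(16,6)=3808 f(16,8)=1700 f(16,10)=544 f(16,12)=119 f(16,14)=16 f(16,16)=1
t=17: f(17,-1)=4862 f(17,1)=11934 f(17,3)=13260 f(17,5)=9996 f(17,7)=5508 f(17,9)=2244 f(17,11)=663 f(17,13)=135 f(17,15)=17 f(17,17)=1
t=18: f(18,0)=16796 f(18,2)=25194 f(18,4)=23256 f(18,6)=15504 f(18,8)=7752 f(18,10)=2907 f(18,12)=798 f(18,14)=152 f(18,16)=18 f(18,18)=1
t=19: f(19,-1)=16796 f(19,1)=41990 f(19,3)=48450 f(19,5)=38760 f(19,7)=23256 f(19,9)=10659 f(19,11)=3705 f(19,13)=950 f(19,15)=170 f(19,17)=19 f(19,19)=1
t=20: f(20,0)=58786 f(20,2)=90440 f(20,4)=87210 f(20,6)=62016 f(20,8)=33915 f(20,10)=14364 f(20,12)=4655 f(20,14)=1120 f(20,16)=189 f(20,18)=20 f(20,20)=1
t=21: f(21,-1)=58786 f(21,1)=149226 f(21,3)=177650 f(21,5)=149226 f(21,7)=95931 f(21,9)=48279 f(21,11)=19019 f(21,13)=5775 f(21,15)=1309 f(21,17)=209 f(21,19)=21 f(21,21)=1
t=22: f(22,0)=208012 f(22,2)=326876 f(22,4)=326876 f(22,6)=245157 f(22,8)=144210 f(22,10)=67298 f(22,12)=24794 f(22,14)=7084 f(22,16)=1518 f(22,18)=230 f(22,20)=22 f(22,22)=1
t=23: f(23,-1)=208012 f(23,1)=534888 f(23,3)=653752 f(23,5)=572033 f(23,7)=389367 f(23,9)=211508 f(23,11)=92092 f(23,13)=31878 f(23,15)=8602 f(23,17)=1748 f(23,19)=252 f(23,21)=23 f(23,23)=1
Σ_s f(23,s) = 2704156
P = 2704156/8388608 = 676039/2097152

Answer: 676039/2097152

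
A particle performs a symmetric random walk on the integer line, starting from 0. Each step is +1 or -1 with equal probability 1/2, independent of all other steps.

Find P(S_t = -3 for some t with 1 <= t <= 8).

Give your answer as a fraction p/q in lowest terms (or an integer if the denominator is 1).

Count via complement. Let g(t,s) = #length-t paths at position s with S_1..S_t all ≠ -3.
g(t,s) = g(t-1,s-1) + g(t-1,s+1) for s ≠ -3; g(t,-3) = 0.
t=0: g(0,0)=1
t=1: g(1,-1)=1 g(1,1)=1
t=2: g(2,-2)=1 g(2,0)=2 g(2,2)=1
t=3: g(3,-1)=3 g(3,1)=3 g(3,3)=1
t=4: g(4,-2)=3 g(4,0)=6 g(4,2)=4 g(4,4)=1
t=5: g(5,-1)=9 g(5,1)=10 g(5,3)=5 g(5,5)=1
t=6: g(6,-2)=9 g(6,0)=19 g(6,2)=15 g(6,4)=6 g(6,6)=1
t=7: g(7,-1)=28 g(7,1)=34 g(7,3)=21 g(7,5)=7 g(7,7)=1
t=8: g(8,-2)=28 g(8,0)=62 g(8,2)=55 g(8,4)=28 g(8,6)=8 g(8,8)=1
Paths never hitting -3: Σ_s g(8,s) = 182
Paths hitting -3: 2^8 - 182 = 74
P = 74/256 = 37/128

Answer: 37/128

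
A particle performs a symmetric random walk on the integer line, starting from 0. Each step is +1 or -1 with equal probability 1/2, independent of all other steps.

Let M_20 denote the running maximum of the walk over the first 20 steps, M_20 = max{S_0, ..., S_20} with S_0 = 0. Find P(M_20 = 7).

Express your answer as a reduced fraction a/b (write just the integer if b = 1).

Let M_20 = max(S_0,...,S_20). Use the reflection principle: for j ≥ 1, #{paths with M_20 ≥ j} = #{S_20 ≥ j} + #{S_20 ≥ j+1}.
By reflection, #{M_20 ≥ 7} = #{S_20 ≥ 7} + #{S_20 ≥ 8} = 60460 + 60460 = 120920.
#{M_20 ≥ 8} = #{S_20 ≥ 8} + #{S_20 ≥ 9} = 60460 + 21700 = 82160.
#{M_20 = 7} = 120920 - 82160 = 38760.
P(M_20 = 7) = 38760/1048576 = 4845/131072

Answer: 4845/131072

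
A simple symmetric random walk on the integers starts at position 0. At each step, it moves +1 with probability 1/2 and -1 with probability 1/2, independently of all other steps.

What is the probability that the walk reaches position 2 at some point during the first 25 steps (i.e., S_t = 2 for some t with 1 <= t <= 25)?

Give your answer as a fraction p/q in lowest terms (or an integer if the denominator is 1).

Answer: 2894229/4194304

Derivation:
Count via complement. Let g(t,s) = #length-t paths at position s with S_1..S_t all ≠ 2.
g(t,s) = g(t-1,s-1) + g(t-1,s+1) for s ≠ 2; g(t,2) = 0.
t=0: g(0,0)=1
t=1: g(1,-1)=1 g(1,1)=1
t=2: g(2,-2)=1 g(2,0)=2
t=3: g(3,-3)=1 g(3,-1)=3 g(3,1)=2
t=4: g(4,-4)=1 g(4,-2)=4 g(4,0)=5
t=5: g(5,-5)=1 g(5,-3)=5 g(5,-1)=9 g(5,1)=5
t=6: g(6,-6)=1 g(6,-4)=6 g(6,-2)=14 g(6,0)=14
t=7: g(7,-7)=1 g(7,-5)=7 g(7,-3)=20 g(7,-1)=28 g(7,1)=14
t=8: g(8,-8)=1 g(8,-6)=8 g(8,-4)=27 g(8,-2)=48 g(8,0)=42
t=9: g(9,-9)=1 g(9,-7)=9 g(9,-5)=35 g(9,-3)=75 g(9,-1)=90 g(9,1)=42
t=10: g(10,-10)=1 g(10,-8)=10 g(10,-6)=44 g(10,-4)=110 g(10,-2)=165 g(10,0)=132
t=11: g(11,-11)=1 g(11,-9)=11 g(11,-7)=54 g(11,-5)=154 g(11,-3)=275 g(11,-1)=297 g(11,1)=132
t=12: g(12,-12)=1 g(12,-10)=12 g(12,-8)=65 g(12,-6)=208 g(12,-4)=429 g(12,-2)=572 g(12,0)=429
t=13: g(13,-13)=1 g(13,-11)=13 g(13,-9)=77 g(13,-7)=273 g(13,-5)=637 g(13,-3)=1001 g(13,-1)=1001 g(13,1)=429
t=14: g(14,-14)=1 g(14,-12)=14 g(14,-10)=90 g(14,-8)=350 g(14,-6)=910 g(14,-4)=1638 g(14,-2)=2002 g(14,0)=1430
t=15: g(15,-15)=1 g(15,-13)=15 g(15,-11)=104 g(15,-9)=440 g(15,-7)=1260 g(15,-5)=2548 g(15,-3)=3640 g(15,-1)=3432 g(15,1)=1430
t=16: g(16,-16)=1 g(16,-14)=16 g(16,-12)=119 g(16,-10)=544 g(16,-8)=1700 g(16,-6)=3808 g(16,-4)=6188 g(16,-2)=7072 g(16,0)=4862
t=17: g(17,-17)=1 g(17,-15)=17 g(17,-13)=135 g(17,-11)=663 g(17,-9)=2244 g(17,-7)=5508 g(17,-5)=9996 g(17,-3)=13260 g(17,-1)=11934 g(17,1)=4862
t=18: g(18,-18)=1 g(18,-16)=18 g(18,-14)=152 g(18,-12)=798 g(18,-10)=2907 g(18,-8)=7752 g(18,-6)=15504 g(18,-4)=23256 g(18,-2)=25194 g(18,0)=16796
t=19: g(19,-19)=1 g(19,-17)=19 g(19,-15)=170 g(19,-13)=950 g(19,-11)=3705 g(19,-9)=10659 g(19,-7)=23256 g(19,-5)=38760 g(19,-3)=48450 g(19,-1)=41990 g(19,1)=16796
t=20: g(20,-20)=1 g(20,-18)=20 g(20,-16)=189 g(20,-14)=1120 g(20,-12)=4655 g(20,-10)=14364 g(20,-8)=33915 g(20,-6)=62016 g(20,-4)=87210 g(20,-2)=90440 g(20,0)=58786
t=21: g(21,-21)=1 g(21,-19)=21 g(21,-17)=209 g(21,-15)=1309 g(21,-13)=5775 g(21,-11)=19019 g(21,-9)=48279 g(21,-7)=95931 g(21,-5)=149226 g(21,-3)=177650 g(21,-1)=149226 g(21,1)=58786
t=22: g(22,-22)=1 g(22,-20)=22 g(22,-18)=230 g(22,-16)=1518 g(22,-14)=7084 g(22,-12)=24794 g(22,-10)=67298 g(22,-8)=144210 g(22,-6)=245157 g(22,-4)=326876 g(22,-2)=326876 g(22,0)=208012
t=23: g(23,-23)=1 g(23,-21)=23 g(23,-19)=252 g(23,-17)=1748 g(23,-15)=8602 g(23,-13)=31878 g(23,-11)=92092 g(23,-9)=211508 g(23,-7)=389367 g(23,-5)=572033 g(23,-3)=653752 g(23,-1)=534888 g(23,1)=208012
t=24: g(24,-24)=1 g(24,-22)=24 g(24,-20)=275 g(24,-18)=2000 g(24,-16)=10350 g(24,-14)=40480 g(24,-12)=123970 g(24,-10)=303600 g(24,-8)=600875 g(24,-6)=961400 g(24,-4)=1225785 g(24,-2)=1188640 g(24,0)=742900
t=25: g(25,-25)=1 g(25,-23)=25 g(25,-21)=299 g(25,-19)=2275 g(25,-17)=12350 g(25,-15)=50830 g(25,-13)=164450 g(25,-11)=427570 g(25,-9)=904475 g(25,-7)=1562275 g(25,-5)=2187185 g(25,-3)=2414425 g(25,-1)=1931540 g(25,1)=742900
Paths never hitting 2: Σ_s g(25,s) = 10400600
Paths hitting 2: 2^25 - 10400600 = 23153832
P = 23153832/33554432 = 2894229/4194304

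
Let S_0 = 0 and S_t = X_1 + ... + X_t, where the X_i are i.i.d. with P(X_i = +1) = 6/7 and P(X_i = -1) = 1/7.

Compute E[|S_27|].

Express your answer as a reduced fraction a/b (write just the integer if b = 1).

Answer: 25863482693063606391225/1341068619663964900807

Derivation:
S_27 takes values m ≡ 1 (mod 2) with |m| ≤ 27; P(S_27=m) = C(27,(27+m)/2) · (6/7)^((27+m)/2) · (1/7)^((27-m)/2).
Distribution: P(S=-27)=1/65712362363534280139543, P(S=-25)=162/65712362363534280139543, P(S=-23)=12636/65712362363534280139543, P(S=-21)=631800/65712362363534280139543, P(S=-19)=22744800/65712362363534280139543, P(S=-17)=627756480/65712362363534280139543, P(S=-15)=13810642560/65712362363534280139543, P(S=-13)=248591566080/65712362363534280139543, P(S=-11)=3728873491200/65712362363534280139543, P(S=-9)=47232397555200/65712362363534280139543, P(S=-7)=510109893596160/65712362363534280139543, P(S=-5)=4730109922437120/65712362363534280139543, P(S=-3)=37840879379496960/65712362363534280139543, P(S=-1)=261975318781132800/65712362363534280139543, P(S=1)=1571851912686796800/65712362363534280139543, P(S=3)=8173629945971343360/65712362363534280139543, P(S=5)=36781334756871045120/65712362363534280139543, P(S=7)=142798123173734645760/65712362363534280139543, P(S=9)=475993743912448819200/65712362363534280139543, P(S=11)=1352824324803801907200/65712362363534280139543, P(S=13)=3246778379529124577280/65712362363534280139543, P(S=15)=6493556759058249154560/65712362363534280139543, P(S=17)=10625820151186225889280/65712362363534280139543, P(S=19)=13859765414590729420800/65712362363534280139543, P(S=21)=13859765414590729420800/65712362363534280139543, P(S=23)=9979031098505325182976/65712362363534280139543, P(S=25)=4605706660848611622912/65712362363534280139543, P(S=27)=1023490369077469249536/65712362363534280139543
E[|S_27|] = Σ_m |m|·P(S_27=m) = 25863482693063606391225/1341068619663964900807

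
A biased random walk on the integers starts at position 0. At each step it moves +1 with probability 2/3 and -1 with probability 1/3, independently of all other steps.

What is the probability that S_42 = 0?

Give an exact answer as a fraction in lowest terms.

Answer: 376269525965864960/36472996377170786403

Derivation:
To be at 0 after 42 steps: need exactly 21 steps of +1 and 21 of -1.
Number of such sequences: C(42,21) = 538257874440
Each has probability (2/3)^21 · (1/3)^21 = 2097152/109418989131512359209
P = 538257874440 · 2097152/109418989131512359209 = 376269525965864960/36472996377170786403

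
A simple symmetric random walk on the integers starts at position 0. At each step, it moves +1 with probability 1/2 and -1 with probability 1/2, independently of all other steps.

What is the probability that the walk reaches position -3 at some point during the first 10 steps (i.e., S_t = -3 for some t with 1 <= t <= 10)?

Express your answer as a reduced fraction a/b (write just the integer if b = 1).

Answer: 11/32

Derivation:
Count via complement. Let g(t,s) = #length-t paths at position s with S_1..S_t all ≠ -3.
g(t,s) = g(t-1,s-1) + g(t-1,s+1) for s ≠ -3; g(t,-3) = 0.
t=0: g(0,0)=1
t=1: g(1,-1)=1 g(1,1)=1
t=2: g(2,-2)=1 g(2,0)=2 g(2,2)=1
t=3: g(3,-1)=3 g(3,1)=3 g(3,3)=1
t=4: g(4,-2)=3 g(4,0)=6 g(4,2)=4 g(4,4)=1
t=5: g(5,-1)=9 g(5,1)=10 g(5,3)=5 g(5,5)=1
t=6: g(6,-2)=9 g(6,0)=19 g(6,2)=15 g(6,4)=6 g(6,6)=1
t=7: g(7,-1)=28 g(7,1)=34 g(7,3)=21 g(7,5)=7 g(7,7)=1
t=8: g(8,-2)=28 g(8,0)=62 g(8,2)=55 g(8,4)=28 g(8,6)=8 g(8,8)=1
t=9: g(9,-1)=90 g(9,1)=117 g(9,3)=83 g(9,5)=36 g(9,7)=9 g(9,9)=1
t=10: g(10,-2)=90 g(10,0)=207 g(10,2)=200 g(10,4)=119 g(10,6)=45 g(10,8)=10 g(10,10)=1
Paths never hitting -3: Σ_s g(10,s) = 672
Paths hitting -3: 2^10 - 672 = 352
P = 352/1024 = 11/32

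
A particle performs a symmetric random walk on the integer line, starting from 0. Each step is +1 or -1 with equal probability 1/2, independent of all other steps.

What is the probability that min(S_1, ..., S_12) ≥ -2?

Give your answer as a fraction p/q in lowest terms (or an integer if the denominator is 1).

Answer: 627/1024

Derivation:
Let f(t,s) = #length-t paths at position s with S_1..S_t all ≥ -2.
f(t,s) = f(t-1,s-1) + f(t-1,s+1) for s ≥ -2; f(t,s) = 0 for s < -2.
t=0: f(0,0)=1
t=1: f(1,-1)=1 f(1,1)=1
t=2: f(2,-2)=1 f(2,0)=2 f(2,2)=1
t=3: f(3,-1)=3 f(3,1)=3 f(3,3)=1
t=4: f(4,-2)=3 f(4,0)=6 f(4,2)=4 f(4,4)=1
t=5: f(5,-1)=9 f(5,1)=10 f(5,3)=5 f(5,5)=1
t=6: f(6,-2)=9 f(6,0)=19 f(6,2)=15 f(6,4)=6 f(6,6)=1
t=7: f(7,-1)=28 f(7,1)=34 f(7,3)=21 f(7,5)=7 f(7,7)=1
t=8: f(8,-2)=28 f(8,0)=62 f(8,2)=55 f(8,4)=28 f(8,6)=8 f(8,8)=1
t=9: f(9,-1)=90 f(9,1)=117 f(9,3)=83 f(9,5)=36 f(9,7)=9 f(9,9)=1
t=10: f(10,-2)=90 f(10,0)=207 f(10,2)=200 f(10,4)=119 f(10,6)=45 f(10,8)=10 f(10,10)=1
t=11: f(11,-1)=297 f(11,1)=407 f(11,3)=319 f(11,5)=164 f(11,7)=55 f(11,9)=11 f(11,11)=1
t=12: f(12,-2)=297 f(12,0)=704 f(12,2)=726 f(12,4)=483 f(12,6)=219 f(12,8)=66 f(12,10)=12 f(12,12)=1
Σ_s f(12,s) = 2508
P = 2508/4096 = 627/1024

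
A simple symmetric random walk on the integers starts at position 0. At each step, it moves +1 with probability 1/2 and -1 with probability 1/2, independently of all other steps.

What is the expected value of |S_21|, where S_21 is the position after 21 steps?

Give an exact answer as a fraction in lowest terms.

S_21 takes values m ≡ 1 (mod 2) with |m| ≤ 21; P(S_21=m) = C(21,(21+m)/2)/2^21.
Total paths: 2^21 = 2097152
Distribution: P(S=-21)=1/2097152, P(S=-19)=21/2097152, P(S=-17)=210/2097152, P(S=-15)=1330/2097152, P(S=-13)=5985/2097152, P(S=-11)=20349/2097152, P(S=-9)=54264/2097152, P(S=-7)=116280/2097152, P(S=-5)=203490/2097152, P(S=-3)=293930/2097152, P(S=-1)=352716/2097152, P(S=1)=352716/2097152, P(S=3)=293930/2097152, P(S=5)=203490/2097152, P(S=7)=116280/2097152, P(S=9)=54264/2097152, P(S=11)=20349/2097152, P(S=13)=5985/2097152, P(S=15)=1330/2097152, P(S=17)=210/2097152, P(S=19)=21/2097152, P(S=21)=1/2097152
E[|S_21|] = Σ_m |m|·P(S_21=m) = 7759752/2097152 = 969969/262144

Answer: 969969/262144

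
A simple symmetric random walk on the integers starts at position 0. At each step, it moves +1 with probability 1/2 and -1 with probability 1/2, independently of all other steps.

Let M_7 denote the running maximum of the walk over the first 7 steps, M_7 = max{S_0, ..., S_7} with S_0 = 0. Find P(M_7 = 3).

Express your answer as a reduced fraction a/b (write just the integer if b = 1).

Let M_7 = max(S_0,...,S_7). Use the reflection principle: for j ≥ 1, #{paths with M_7 ≥ j} = #{S_7 ≥ j} + #{S_7 ≥ j+1}.
By reflection, #{M_7 ≥ 3} = #{S_7 ≥ 3} + #{S_7 ≥ 4} = 29 + 8 = 37.
#{M_7 ≥ 4} = #{S_7 ≥ 4} + #{S_7 ≥ 5} = 8 + 8 = 16.
#{M_7 = 3} = 37 - 16 = 21.
P(M_7 = 3) = 21/128 = 21/128

Answer: 21/128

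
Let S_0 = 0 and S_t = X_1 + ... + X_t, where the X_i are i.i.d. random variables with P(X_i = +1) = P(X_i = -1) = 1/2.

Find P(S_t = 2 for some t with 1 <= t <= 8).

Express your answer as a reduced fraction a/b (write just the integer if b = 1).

Count via complement. Let g(t,s) = #length-t paths at position s with S_1..S_t all ≠ 2.
g(t,s) = g(t-1,s-1) + g(t-1,s+1) for s ≠ 2; g(t,2) = 0.
t=0: g(0,0)=1
t=1: g(1,-1)=1 g(1,1)=1
t=2: g(2,-2)=1 g(2,0)=2
t=3: g(3,-3)=1 g(3,-1)=3 g(3,1)=2
t=4: g(4,-4)=1 g(4,-2)=4 g(4,0)=5
t=5: g(5,-5)=1 g(5,-3)=5 g(5,-1)=9 g(5,1)=5
t=6: g(6,-6)=1 g(6,-4)=6 g(6,-2)=14 g(6,0)=14
t=7: g(7,-7)=1 g(7,-5)=7 g(7,-3)=20 g(7,-1)=28 g(7,1)=14
t=8: g(8,-8)=1 g(8,-6)=8 g(8,-4)=27 g(8,-2)=48 g(8,0)=42
Paths never hitting 2: Σ_s g(8,s) = 126
Paths hitting 2: 2^8 - 126 = 130
P = 130/256 = 65/128

Answer: 65/128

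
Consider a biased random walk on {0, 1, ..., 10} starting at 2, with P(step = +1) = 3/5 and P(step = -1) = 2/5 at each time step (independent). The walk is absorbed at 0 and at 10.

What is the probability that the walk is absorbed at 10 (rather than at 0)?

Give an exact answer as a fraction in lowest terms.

Biased walk: p = 3/5, q = 2/5, r = q/p = 2/3
Gambler's ruin: P(hit 10 before 0 | start at 2) = (1 - r^a)/(1 - r^N)
r^2 = 4/9; r^10 = 1024/59049
P = (1 - 4/9) / (1 - 1024/59049) = 5/9 / 58025/59049 = 6561/11605

Answer: 6561/11605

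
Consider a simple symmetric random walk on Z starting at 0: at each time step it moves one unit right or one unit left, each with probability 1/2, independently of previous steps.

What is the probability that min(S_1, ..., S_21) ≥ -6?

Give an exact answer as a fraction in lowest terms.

Let f(t,s) = #length-t paths at position s with S_1..S_t all ≥ -6.
f(t,s) = f(t-1,s-1) + f(t-1,s+1) for s ≥ -6; f(t,s) = 0 for s < -6.
t=0: f(0,0)=1
t=1: f(1,-1)=1 f(1,1)=1
t=2: f(2,-2)=1 f(2,0)=2 f(2,2)=1
t=3: f(3,-3)=1 f(3,-1)=3 f(3,1)=3 f(3,3)=1
t=4: f(4,-4)=1 f(4,-2)=4 f(4,0)=6 f(4,2)=4 f(4,4)=1
t=5: f(5,-5)=1 f(5,-3)=5 f(5,-1)=10 f(5,1)=10 f(5,3)=5 f(5,5)=1
t=6: f(6,-6)=1 f(6,-4)=6 f(6,-2)=15 f(6,0)=20 f(6,2)=15 f(6,4)=6 f(6,6)=1
t=7: f(7,-5)=7 f(7,-3)=21 f(7,-1)=35 f(7,1)=35 f(7,3)=21 f(7,5)=7 f(7,7)=1
t=8: f(8,-6)=7 f(8,-4)=28 f(8,-2)=56 f(8,0)=70 f(8,2)=56 f(8,4)=28 f(8,6)=8 f(8,8)=1
t=9: f(9,-5)=35 f(9,-3)=84 f(9,-1)=126 f(9,1)=126 f(9,3)=84 f(9,5)=36 f(9,7)=9 f(9,9)=1
t=10: f(10,-6)=35 f(10,-4)=119 f(10,-2)=210 f(10,0)=252 f(10,2)=210 f(10,4)=120 f(10,6)=45 f(10,8)=10 f(10,10)=1
t=11: f(11,-5)=154 f(11,-3)=329 f(11,-1)=462 f(11,1)=462 f(11,3)=330 f(11,5)=165 f(11,7)=55 f(11,9)=11 f(11,11)=1
t=12: f(12,-6)=154 f(12,-4)=483 f(12,-2)=791 f(12,0)=924 f(12,2)=792 f(12,4)=495 f(12,6)=220 f(12,8)=66 f(12,10)=12 f(12,12)=1
t=13: f(13,-5)=637 f(13,-3)=1274 f(13,-1)=1715 f(13,1)=1716 f(13,3)=1287 f(13,5)=715 f(13,7)=286 f(13,9)=78 f(13,11)=13 f(13,13)=1
t=14: f(14,-6)=637 f(14,-4)=1911 f(14,-2)=2989 f(14,0)=3431 f(14,2)=3003 f(14,4)=2002 f(14,6)=1001 f(14,8)=364 f(14,10)=91 f(14,12)=14 f(14,14)=1
t=15: f(15,-5)=2548 f(15,-3)=4900 f(15,-1)=6420 f(15,1)=6434 f(15,3)=5005 f(15,5)=3003 f(15,7)=1365 f(15,9)=455 f(15,11)=105 f(15,13)=15 f(15,15)=1
t=16: f(16,-6)=2548 f(16,-4)=7448 f(16,-2)=11320 f(16,0)=12854 f(16,2)=11439 f(16,4)=8008 f(16,6)=4368 f(16,8)=1820 f(16,10)=560 f(16,12)=120 f(16,14)=16 f(16,16)=1
t=17: f(17,-5)=9996 f(17,-3)=18768 f(17,-1)=24174 f(17,1)=24293 f(17,3)=19447 f(17,5)=12376 f(17,7)=6188 f(17,9)=2380 f(17,11)=680 f(17,13)=136 f(17,15)=17 f(17,17)=1
t=18: f(18,-6)=9996 f(18,-4)=28764 f(18,-2)=42942 f(18,0)=48467 f(18,2)=43740 f(18,4)=31823 f(18,6)=18564 f(18,8)=8568 f(18,10)=3060 f(18,12)=816 f(18,14)=153 f(18,16)=18 f(18,18)=1
t=19: f(19,-5)=38760 f(19,-3)=71706 f(19,-1)=91409 f(19,1)=92207 f(19,3)=75563 f(19,5)=50387 f(19,7)=27132 f(19,9)=11628 f(19,11)=3876 f(19,13)=969 f(19,15)=171 f(19,17)=19 f(19,19)=1
t=20: f(20,-6)=38760 f(20,-4)=110466 f(20,-2)=163115 f(20,0)=183616 f(20,2)=167770 f(20,4)=125950 f(20,6)=77519 f(20,8)=38760 f(20,10)=15504 f(20,12)=4845 f(20,14)=1140 f(20,16)=190 f(20,18)=20 f(20,20)=1
t=21: f(21,-5)=149226 f(21,-3)=273581 f(21,-1)=346731 f(21,1)=351386 f(21,3)=293720 f(21,5)=203469 f(21,7)=116279 f(21,9)=54264 f(21,11)=20349 f(21,13)=5985 f(21,15)=1330 f(21,17)=210 f(21,19)=21 f(21,21)=1
Σ_s f(21,s) = 1816552
P = 1816552/2097152 = 227069/262144

Answer: 227069/262144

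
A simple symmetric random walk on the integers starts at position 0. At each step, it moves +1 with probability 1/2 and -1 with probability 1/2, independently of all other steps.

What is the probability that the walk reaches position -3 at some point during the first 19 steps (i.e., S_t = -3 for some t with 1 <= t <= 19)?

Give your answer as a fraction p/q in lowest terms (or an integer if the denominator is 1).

Count via complement. Let g(t,s) = #length-t paths at position s with S_1..S_t all ≠ -3.
g(t,s) = g(t-1,s-1) + g(t-1,s+1) for s ≠ -3; g(t,-3) = 0.
t=0: g(0,0)=1
t=1: g(1,-1)=1 g(1,1)=1
t=2: g(2,-2)=1 g(2,0)=2 g(2,2)=1
t=3: g(3,-1)=3 g(3,1)=3 g(3,3)=1
t=4: g(4,-2)=3 g(4,0)=6 g(4,2)=4 g(4,4)=1
t=5: g(5,-1)=9 g(5,1)=10 g(5,3)=5 g(5,5)=1
t=6: g(6,-2)=9 g(6,0)=19 g(6,2)=15 g(6,4)=6 g(6,6)=1
t=7: g(7,-1)=28 g(7,1)=34 g(7,3)=21 g(7,5)=7 g(7,7)=1
t=8: g(8,-2)=28 g(8,0)=62 g(8,2)=55 g(8,4)=28 g(8,6)=8 g(8,8)=1
t=9: g(9,-1)=90 g(9,1)=117 g(9,3)=83 g(9,5)=36 g(9,7)=9 g(9,9)=1
t=10: g(10,-2)=90 g(10,0)=207 g(10,2)=200 g(10,4)=119 g(10,6)=45 g(10,8)=10 g(10,10)=1
t=11: g(11,-1)=297 g(11,1)=407 g(11,3)=319 g(11,5)=164 g(11,7)=55 g(11,9)=11 g(11,11)=1
t=12: g(12,-2)=297 g(12,0)=704 g(12,2)=726 g(12,4)=483 g(12,6)=219 g(12,8)=66 g(12,10)=12 g(12,12)=1
t=13: g(13,-1)=1001 g(13,1)=1430 g(13,3)=1209 g(13,5)=702 g(13,7)=285 g(13,9)=78 g(13,11)=13 g(13,13)=1
t=14: g(14,-2)=1001 g(14,0)=2431 g(14,2)=2639 g(14,4)=1911 g(14,6)=987 g(14,8)=363 g(14,10)=91 g(14,12)=14 g(14,14)=1
t=15: g(15,-1)=3432 g(15,1)=5070 g(15,3)=4550 g(15,5)=2898 g(15,7)=1350 g(15,9)=454 g(15,11)=105 g(15,13)=15 g(15,15)=1
t=16: g(16,-2)=3432 g(16,0)=8502 g(16,2)=9620 g(16,4)=7448 g(16,6)=4248 g(16,8)=1804 g(16,10)=559 g(16,12)=120 g(16,14)=16 g(16,16)=1
t=17: g(17,-1)=11934 g(17,1)=18122 g(17,3)=17068 g(17,5)=11696 g(17,7)=6052 g(17,9)=2363 g(17,11)=679 g(17,13)=136 g(17,15)=17 g(17,17)=1
t=18: g(18,-2)=11934 g(18,0)=30056 g(18,2)=35190 g(18,4)=28764 g(18,6)=17748 g(18,8)=8415 g(18,10)=3042 g(18,12)=815 g(18,14)=153 g(18,16)=18 g(18,18)=1
t=19: g(19,-1)=41990 g(19,1)=65246 g(19,3)=63954 g(19,5)=46512 g(19,7)=26163 g(19,9)=11457 g(19,11)=3857 g(19,13)=968 g(19,15)=171 g(19,17)=19 g(19,19)=1
Paths never hitting -3: Σ_s g(19,s) = 260338
Paths hitting -3: 2^19 - 260338 = 263950
P = 263950/524288 = 131975/262144

Answer: 131975/262144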